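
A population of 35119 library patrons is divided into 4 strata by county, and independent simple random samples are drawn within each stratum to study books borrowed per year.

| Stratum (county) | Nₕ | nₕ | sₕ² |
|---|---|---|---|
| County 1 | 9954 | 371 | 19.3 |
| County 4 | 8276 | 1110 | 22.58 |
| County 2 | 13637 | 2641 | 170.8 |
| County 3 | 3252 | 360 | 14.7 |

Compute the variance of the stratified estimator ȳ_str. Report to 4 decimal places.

0.0132

Var(ȳ_str) = Σₕ Wₕ²(1 − fₕ)sₕ²/nₕ with Wₕ = Nₕ/N, N = 35119.
County 1: Wₕ = 0.28343632; term = 0.28343632²·(1 − 0.03727145)·19.3/371 = 0.0040234466.
County 4: Wₕ = 0.23565591; term = 0.23565591²·(1 − 0.13412276)·22.58/1110 = 9.7816915 × 10^-4.
County 2: Wₕ = 0.38830832; term = 0.38830832²·(1 − 0.19366430)·170.8/2641 = 0.0078630087.
County 3: Wₕ = 0.09259945; term = 0.09259945²·(1 − 0.11070111)·14.7/360 = 3.1137187 × 10^-4.
Sum = 0.013175996.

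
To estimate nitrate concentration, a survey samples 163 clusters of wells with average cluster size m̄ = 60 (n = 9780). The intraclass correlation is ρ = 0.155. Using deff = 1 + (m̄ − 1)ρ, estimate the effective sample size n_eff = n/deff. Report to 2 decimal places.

964.02

deff = 1 + (60 − 1)·0.155 = 1 + 9.145 = 10.145.
n_eff = 9780 / 10.145 = 964.02.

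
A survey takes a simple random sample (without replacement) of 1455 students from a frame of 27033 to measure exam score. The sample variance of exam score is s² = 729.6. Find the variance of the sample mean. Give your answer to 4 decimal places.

0.4745

Under SRS without replacement, Var(ȳ) = (1 − f)·s²/n with f = n/N = 1455/27033 = 0.05382311.
Var(ȳ) = (1 − 0.05382311)·729.6/1455 = 0.94617689·0.5014433 = 0.47445406.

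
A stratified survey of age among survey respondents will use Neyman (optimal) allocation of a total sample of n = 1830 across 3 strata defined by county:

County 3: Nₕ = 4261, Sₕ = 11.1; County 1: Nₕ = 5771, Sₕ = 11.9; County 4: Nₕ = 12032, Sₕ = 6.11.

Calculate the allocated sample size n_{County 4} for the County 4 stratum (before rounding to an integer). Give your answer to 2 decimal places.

Neyman allocation: nₕ = n·NₕSₕ / Σⱼ NⱼSⱼ.
Σ NⱼSⱼ = 4261·11.1 + 5771·11.9 + 12032·6.11 = 189487.52.
n_{County 4} = 1830·12032·6.11 / 189487.52 = 709.99.

709.99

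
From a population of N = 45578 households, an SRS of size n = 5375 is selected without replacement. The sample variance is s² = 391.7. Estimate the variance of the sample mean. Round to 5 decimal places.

Under SRS without replacement, Var(ȳ) = (1 − f)·s²/n with f = n/N = 5375/45578 = 0.11792970.
Var(ȳ) = (1 − 0.11792970)·391.7/5375 = 0.88207030·0.072874419 = 0.06428036.

0.06428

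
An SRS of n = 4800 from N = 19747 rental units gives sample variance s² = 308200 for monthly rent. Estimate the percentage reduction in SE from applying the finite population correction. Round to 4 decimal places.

f = n/N = 4800/19747 = 0.24307490.
SE_no-fpc = √(s²/n) = 8.0130103; SE_fpc = √((1−f)s²/n) = 6.9714345.
Ratio = √(1−f) = 0.87001443. Reduction = 100·(1 − 0.87001443) = 12.9986%.

12.9986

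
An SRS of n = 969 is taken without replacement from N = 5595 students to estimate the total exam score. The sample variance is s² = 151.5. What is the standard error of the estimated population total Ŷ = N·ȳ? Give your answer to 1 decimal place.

2011.6

Var(Ŷ) = N²·Var(ȳ) = N²·(1 − n/N)·s²/n.
f = 969/5595 = 0.17319035; Var(ȳ) = 0.82680965·151.5/969 = 0.129269.
Var(Ŷ) = 5595² · 0.129269 = 4.04664 × 10^6.
SE(Ŷ) = √(4.04664 × 10^6) = 2011.6.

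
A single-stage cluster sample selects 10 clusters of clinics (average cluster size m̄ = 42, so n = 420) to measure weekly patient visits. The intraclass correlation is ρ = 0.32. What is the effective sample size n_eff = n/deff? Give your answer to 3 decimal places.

deff = 1 + (42 − 1)·0.32 = 1 + 13.12 = 14.12.
n_eff = 420 / 14.12 = 29.745.

29.745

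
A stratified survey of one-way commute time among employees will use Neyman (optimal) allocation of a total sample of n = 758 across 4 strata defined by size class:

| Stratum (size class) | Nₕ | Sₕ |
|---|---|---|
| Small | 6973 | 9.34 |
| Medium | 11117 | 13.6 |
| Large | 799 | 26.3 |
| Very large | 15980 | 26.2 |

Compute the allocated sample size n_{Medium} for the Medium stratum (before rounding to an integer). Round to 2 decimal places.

Neyman allocation: nₕ = n·NₕSₕ / Σⱼ NⱼSⱼ.
Σ NⱼSⱼ = 6973·9.34 + 11117·13.6 + 799·26.3 + 15980·26.2 = 656008.72.
n_{Medium} = 758·11117·13.6 / 656008.72 = 174.70.

174.70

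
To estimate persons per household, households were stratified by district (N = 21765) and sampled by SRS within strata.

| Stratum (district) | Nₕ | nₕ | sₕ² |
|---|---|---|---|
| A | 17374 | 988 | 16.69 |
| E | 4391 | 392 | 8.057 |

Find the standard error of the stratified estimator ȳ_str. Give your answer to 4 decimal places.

0.1045

Var(ȳ_str) = Σₕ Wₕ²(1 − fₕ)sₕ²/nₕ with Wₕ = Nₕ/N, N = 21765.
A: Wₕ = 0.79825408; term = 0.79825408²·(1 − 0.05686658)·16.69/988 = 0.010152075.
E: Wₕ = 0.20174592; term = 0.20174592²·(1 − 0.08927351)·8.057/392 = 7.6187688 × 10^-4.
Sum = 0.010913952.
SE = √(0.010913952) = 0.1045.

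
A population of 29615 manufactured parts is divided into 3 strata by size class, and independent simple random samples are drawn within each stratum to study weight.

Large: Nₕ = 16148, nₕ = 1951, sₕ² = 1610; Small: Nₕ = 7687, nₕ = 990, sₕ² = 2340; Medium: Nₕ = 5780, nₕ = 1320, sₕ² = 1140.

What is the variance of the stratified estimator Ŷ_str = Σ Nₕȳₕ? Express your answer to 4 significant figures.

3.331 × 10^8

Var(Ŷ_str) = Σₕ Nₕ²(1 − fₕ)sₕ²/nₕ.
Large: 16148²·(1 − 1951/16148)·1610/1951 = 1.8918379 × 10^8.
Small: 7687²·(1 − 990/7687)·2340/990 = 1.2167962 × 10^8.
Medium: 5780²·(1 − 1320/5780)·1140/1320 = 2.2263509 × 10^7.
Sum = 3.3312692 × 10^8.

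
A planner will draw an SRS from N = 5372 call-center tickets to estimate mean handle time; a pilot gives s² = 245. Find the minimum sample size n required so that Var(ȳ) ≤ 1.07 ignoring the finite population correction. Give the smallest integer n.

229

Without fpc, n₀ = s²/D = 245/1.07 = 228.9720.
Rounding up, n = 229.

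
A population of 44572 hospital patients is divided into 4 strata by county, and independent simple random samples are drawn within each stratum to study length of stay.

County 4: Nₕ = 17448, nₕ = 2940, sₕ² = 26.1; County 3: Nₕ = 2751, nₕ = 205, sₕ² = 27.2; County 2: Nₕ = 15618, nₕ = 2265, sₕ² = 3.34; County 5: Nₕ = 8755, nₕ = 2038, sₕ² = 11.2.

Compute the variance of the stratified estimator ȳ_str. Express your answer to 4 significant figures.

Var(ȳ_str) = Σₕ Wₕ²(1 − fₕ)sₕ²/nₕ with Wₕ = Nₕ/N, N = 44572.
County 4: Wₕ = 0.39145652; term = 0.39145652²·(1 − 0.16850069)·26.1/2940 = 0.001131155.
County 3: Wₕ = 0.06172036; term = 0.06172036²·(1 − 0.07451836)·27.2/205 = 4.67778 × 10^-4.
County 2: Wₕ = 0.35039935; term = 0.35039935²·(1 − 0.14502497)·3.34/2265 = 1.5479548 × 10^-4.
County 5: Wₕ = 0.19642376; term = 0.19642376²·(1 − 0.23278127)·11.2/2038 = 1.6267511 × 10^-4.
Sum = 0.0019164036.

0.001916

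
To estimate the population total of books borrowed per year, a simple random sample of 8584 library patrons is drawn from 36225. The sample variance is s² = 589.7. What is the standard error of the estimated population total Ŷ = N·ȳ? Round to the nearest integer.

Var(Ŷ) = N²·Var(ȳ) = N²·(1 − n/N)·s²/n.
f = 8584/36225 = 0.23696342; Var(ȳ) = 0.76303658·589.7/8584 = 0.052418764.
Var(Ŷ) = 36225² · 0.052418764 = 6.8786556 × 10^7.
SE(Ŷ) = √(6.8786556 × 10^7) = 8294.

8294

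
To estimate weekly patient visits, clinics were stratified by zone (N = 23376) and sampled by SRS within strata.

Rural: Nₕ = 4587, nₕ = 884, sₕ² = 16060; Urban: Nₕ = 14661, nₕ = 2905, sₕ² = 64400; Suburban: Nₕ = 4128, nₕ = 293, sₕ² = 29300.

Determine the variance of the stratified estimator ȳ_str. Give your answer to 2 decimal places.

10.45

Var(ȳ_str) = Σₕ Wₕ²(1 − fₕ)sₕ²/nₕ with Wₕ = Nₕ/N, N = 23376.
Rural: Wₕ = 0.19622690; term = 0.19622690²·(1 − 0.19271855)·16060/884 = 0.56472281.
Urban: Wₕ = 0.62718172; term = 0.62718172²·(1 − 0.19814474)·64400/2905 = 6.9923395.
Suburban: Wₕ = 0.17659138; term = 0.17659138²·(1 − 0.07097868)·29300/293 = 2.8971078.
Sum = 10.45417.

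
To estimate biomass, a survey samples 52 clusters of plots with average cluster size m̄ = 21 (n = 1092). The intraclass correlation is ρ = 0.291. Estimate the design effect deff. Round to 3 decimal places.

6.820

deff = 1 + (21 − 1)·0.291 = 1 + 5.82 = 6.82.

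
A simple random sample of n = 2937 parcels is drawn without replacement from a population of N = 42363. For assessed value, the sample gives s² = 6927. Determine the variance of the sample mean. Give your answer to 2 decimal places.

2.20

Under SRS without replacement, Var(ȳ) = (1 − f)·s²/n with f = n/N = 2937/42363 = 0.06932937.
Var(ȳ) = (1 − 0.06932937)·6927/2937 = 0.93067063·2.3585291 = 2.1950138.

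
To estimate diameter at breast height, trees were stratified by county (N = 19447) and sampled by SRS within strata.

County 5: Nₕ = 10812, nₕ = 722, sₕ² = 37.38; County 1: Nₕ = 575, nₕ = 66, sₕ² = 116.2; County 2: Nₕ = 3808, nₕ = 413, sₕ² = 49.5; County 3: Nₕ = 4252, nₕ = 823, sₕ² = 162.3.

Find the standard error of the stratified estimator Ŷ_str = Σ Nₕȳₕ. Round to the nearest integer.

3254

Var(Ŷ_str) = Σₕ Nₕ²(1 − fₕ)sₕ²/nₕ.
County 5: 10812²·(1 − 722/10812)·37.38/722 = 5.64806 × 10^6.
County 1: 575²·(1 − 66/575)·116.2/66 = 515285.38.
County 2: 3808²·(1 − 413/3808)·49.5/413 = 1.549501 × 10^6.
County 3: 4252²·(1 − 823/4252)·162.3/823 = 2.8752752 × 10^6.
Sum = 1.0588122 × 10^7.
SE = √(1.0588122 × 10^7) = 3254.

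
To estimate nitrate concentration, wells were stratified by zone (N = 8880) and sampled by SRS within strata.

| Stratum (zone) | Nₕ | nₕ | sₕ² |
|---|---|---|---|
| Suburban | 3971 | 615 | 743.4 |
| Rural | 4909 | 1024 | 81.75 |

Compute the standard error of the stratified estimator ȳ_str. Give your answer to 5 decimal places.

Var(ȳ_str) = Σₕ Wₕ²(1 − fₕ)sₕ²/nₕ with Wₕ = Nₕ/N, N = 8880.
Suburban: Wₕ = 0.44718468; term = 0.44718468²·(1 − 0.15487283)·743.4/615 = 0.20428823.
Rural: Wₕ = 0.55281532; term = 0.55281532²·(1 − 0.20859646)·81.75/1024 = 0.019308384.
Sum = 0.22359661.
SE = √(0.22359661) = 0.47286.

0.47286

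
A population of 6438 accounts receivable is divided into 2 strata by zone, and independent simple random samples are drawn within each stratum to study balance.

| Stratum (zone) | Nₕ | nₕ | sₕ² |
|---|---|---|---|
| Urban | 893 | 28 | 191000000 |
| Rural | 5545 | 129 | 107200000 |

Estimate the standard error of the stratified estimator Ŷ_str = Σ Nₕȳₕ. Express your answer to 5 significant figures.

5.4978 × 10^6

Var(Ŷ_str) = Σₕ Nₕ²(1 − fₕ)sₕ²/nₕ.
Urban: 893²·(1 − 28/893)·191000000/28 = 5.2691784 × 10^12.
Rural: 5545²·(1 − 129/5545)·107200000/129 = 2.4956592 × 10^13.
Sum = 3.022577 × 10^13.
SE = √(3.022577 × 10^13) = 5.4978 × 10^6.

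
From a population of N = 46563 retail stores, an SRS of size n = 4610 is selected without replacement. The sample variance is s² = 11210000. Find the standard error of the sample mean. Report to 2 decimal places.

Under SRS without replacement, Var(ȳ) = (1 − f)·s²/n with f = n/N = 4610/46563 = 0.09900565.
Var(ȳ) = (1 − 0.09900565)·11210000/4610 = 0.90099435·2431.6703 = 2190.9212.
SE(ȳ) = √(2190.9212) = 46.81.

46.81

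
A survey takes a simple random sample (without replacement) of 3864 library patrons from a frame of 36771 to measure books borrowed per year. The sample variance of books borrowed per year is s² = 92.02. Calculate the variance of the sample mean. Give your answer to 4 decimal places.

0.0213

Under SRS without replacement, Var(ȳ) = (1 − f)·s²/n with f = n/N = 3864/36771 = 0.10508281.
Var(ȳ) = (1 − 0.10508281)·92.02/3864 = 0.89491719·0.0238147 = 0.021312184.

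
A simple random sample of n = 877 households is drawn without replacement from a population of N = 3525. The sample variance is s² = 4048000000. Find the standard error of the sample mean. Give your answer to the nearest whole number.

Under SRS without replacement, Var(ȳ) = (1 − f)·s²/n with f = n/N = 877/3525 = 0.24879433.
Var(ȳ) = (1 − 0.24879433)·4048000000/877 = 0.75120567·4.6157355 × 10^6 = 3.4673667 × 10^6.
SE(ȳ) = √(3.4673667 × 10^6) = 1862.

1862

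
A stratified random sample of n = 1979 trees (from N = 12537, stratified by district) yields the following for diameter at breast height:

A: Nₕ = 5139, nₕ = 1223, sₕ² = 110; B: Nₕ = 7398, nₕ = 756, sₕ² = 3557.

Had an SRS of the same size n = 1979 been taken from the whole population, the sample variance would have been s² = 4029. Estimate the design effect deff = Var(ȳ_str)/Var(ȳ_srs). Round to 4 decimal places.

0.8646

Var(ȳ_str) = Σ Wₕ²(1−fₕ)sₕ²/nₕ with Wₕ = Nₕ/12537:
  A: (5139/12537)²·(1−1223/5139)·110/1223 = 0.011515963
  B: (7398/12537)²·(1−756/7398)·3557/756 = 1.4709165
  → Var(ȳ_str) = 1.4824325.
Var(ȳ_srs) = (1 − 1979/12537)·4029/1979 = 1.714508.
deff = 1.4824325 / 1.714508 = 0.8646.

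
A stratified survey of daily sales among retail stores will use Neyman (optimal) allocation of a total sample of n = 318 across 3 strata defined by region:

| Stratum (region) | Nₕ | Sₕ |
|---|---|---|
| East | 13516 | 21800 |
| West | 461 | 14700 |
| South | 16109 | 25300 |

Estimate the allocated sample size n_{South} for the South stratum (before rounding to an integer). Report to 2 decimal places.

182.80

Neyman allocation: nₕ = n·NₕSₕ / Σⱼ NⱼSⱼ.
Σ NⱼSⱼ = 13516·21800 + 461·14700 + 16109·25300 = 7.089832 × 10^8.
n_{South} = 318·16109·25300 / (7.089832 × 10^8) = 182.80.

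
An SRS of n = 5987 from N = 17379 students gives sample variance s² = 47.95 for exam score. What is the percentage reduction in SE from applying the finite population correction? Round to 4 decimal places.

f = n/N = 5987/17379 = 0.34449623.
SE_no-fpc = √(s²/n) = 0.089493126; SE_fpc = √((1−f)s²/n) = 0.072456487.
Ratio = √(1−f) = 0.80963187. Reduction = 100·(1 − 0.80963187) = 19.0368%.

19.0368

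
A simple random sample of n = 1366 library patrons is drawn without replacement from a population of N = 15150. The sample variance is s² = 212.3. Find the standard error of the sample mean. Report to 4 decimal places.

0.3760

Under SRS without replacement, Var(ȳ) = (1 − f)·s²/n with f = n/N = 1366/15150 = 0.09016502.
Var(ȳ) = (1 − 0.09016502)·212.3/1366 = 0.90983498·0.15541728 = 0.14140408.
SE(ȳ) = √(0.14140408) = 0.3760.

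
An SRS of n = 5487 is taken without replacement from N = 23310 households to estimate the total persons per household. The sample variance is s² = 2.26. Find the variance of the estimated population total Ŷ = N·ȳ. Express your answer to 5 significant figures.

171120

Var(Ŷ) = N²·Var(ȳ) = N²·(1 − n/N)·s²/n.
f = 5487/23310 = 0.23539254; Var(ȳ) = 0.76460746·2.26/5487 = 3.1492853 × 10^-4.
Var(Ŷ) = 23310² · (3.1492853 × 10^-4) = 171118.34.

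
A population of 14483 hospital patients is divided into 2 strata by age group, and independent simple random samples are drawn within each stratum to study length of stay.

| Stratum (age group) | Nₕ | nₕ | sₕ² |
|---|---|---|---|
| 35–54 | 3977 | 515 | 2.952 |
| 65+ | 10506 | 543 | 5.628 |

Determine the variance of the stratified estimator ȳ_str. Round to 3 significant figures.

0.00555

Var(ȳ_str) = Σₕ Wₕ²(1 − fₕ)sₕ²/nₕ with Wₕ = Nₕ/N, N = 14483.
35–54: Wₕ = 0.27459780; term = 0.27459780²·(1 − 0.12949459)·2.952/515 = 3.7624845 × 10^-4.
65+: Wₕ = 0.72540220; term = 0.72540220²·(1 − 0.05168475)·5.628/543 = 0.0051720739.
Sum = 0.0055483224.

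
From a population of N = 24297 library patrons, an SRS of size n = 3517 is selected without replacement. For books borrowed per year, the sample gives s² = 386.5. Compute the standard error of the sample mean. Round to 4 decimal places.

Under SRS without replacement, Var(ȳ) = (1 − f)·s²/n with f = n/N = 3517/24297 = 0.14475038.
Var(ȳ) = (1 − 0.14475038)·386.5/3517 = 0.85524962·0.1098948 = 0.093987483.
SE(ȳ) = √(0.093987483) = 0.3066.

0.3066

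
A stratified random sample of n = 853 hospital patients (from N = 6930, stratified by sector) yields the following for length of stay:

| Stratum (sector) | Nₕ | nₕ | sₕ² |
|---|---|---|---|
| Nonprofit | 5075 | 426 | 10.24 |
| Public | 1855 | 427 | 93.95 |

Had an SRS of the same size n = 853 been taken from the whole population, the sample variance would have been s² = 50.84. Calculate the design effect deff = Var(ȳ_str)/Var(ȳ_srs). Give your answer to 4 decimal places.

0.4581

Var(ȳ_str) = Σ Wₕ²(1−fₕ)sₕ²/nₕ with Wₕ = Nₕ/6930:
  Nonprofit: (5075/6930)²·(1−426/5075)·10.24/426 = 0.011809173
  Public: (1855/6930)²·(1−427/1855)·93.95/427 = 0.012135972
  → Var(ȳ_str) = 0.023945145.
Var(ȳ_srs) = (1 − 853/6930)·50.84/853 = 0.052265187.
deff = 0.023945145 / 0.052265187 = 0.4581.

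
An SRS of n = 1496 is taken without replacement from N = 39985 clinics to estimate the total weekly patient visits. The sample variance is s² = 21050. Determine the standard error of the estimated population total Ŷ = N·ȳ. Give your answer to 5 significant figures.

147160

Var(Ŷ) = N²·Var(ȳ) = N²·(1 − n/N)·s²/n.
f = 1496/39985 = 0.03741403; Var(ȳ) = 0.96258597·21050/1496 = 13.544408.
Var(Ŷ) = 39985² · 13.544408 = 2.1654803 × 10^10.
SE(Ŷ) = √(2.1654803 × 10^10) = 147160.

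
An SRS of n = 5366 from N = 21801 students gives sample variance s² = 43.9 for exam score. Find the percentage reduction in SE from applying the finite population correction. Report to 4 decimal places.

f = n/N = 5366/21801 = 0.24613550.
SE_no-fpc = √(s²/n) = 0.090449657; SE_fpc = √((1−f)s²/n) = 0.07853325.
Ratio = √(1−f) = 0.86825371. Reduction = 100·(1 − 0.86825371) = 13.1746%.

13.1746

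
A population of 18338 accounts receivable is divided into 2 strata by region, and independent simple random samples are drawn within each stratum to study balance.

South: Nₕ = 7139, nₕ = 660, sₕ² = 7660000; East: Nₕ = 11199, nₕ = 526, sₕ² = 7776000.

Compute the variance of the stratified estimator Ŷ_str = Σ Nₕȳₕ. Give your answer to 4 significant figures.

Var(Ŷ_str) = Σₕ Nₕ²(1 − fₕ)sₕ²/nₕ.
South: 7139²·(1 − 660/7139)·7660000/660 = 5.3682186 × 10^11.
East: 11199²·(1 − 526/11199)·7776000/526 = 1.7669988 × 10^12.
Sum = 2.3038207 × 10^12.

2.304 × 10^12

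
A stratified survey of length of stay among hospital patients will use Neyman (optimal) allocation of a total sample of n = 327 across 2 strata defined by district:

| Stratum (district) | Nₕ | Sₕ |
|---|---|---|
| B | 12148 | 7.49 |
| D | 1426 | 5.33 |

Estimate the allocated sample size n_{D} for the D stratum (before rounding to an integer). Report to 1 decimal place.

Neyman allocation: nₕ = n·NₕSₕ / Σⱼ NⱼSⱼ.
Σ NⱼSⱼ = 12148·7.49 + 1426·5.33 = 98589.1.
n_{D} = 327·1426·5.33 / 98589.1 = 25.2.

25.2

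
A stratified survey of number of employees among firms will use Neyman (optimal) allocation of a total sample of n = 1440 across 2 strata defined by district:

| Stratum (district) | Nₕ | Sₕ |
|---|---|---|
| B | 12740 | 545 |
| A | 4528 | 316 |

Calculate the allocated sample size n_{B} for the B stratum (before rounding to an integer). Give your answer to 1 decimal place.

Neyman allocation: nₕ = n·NₕSₕ / Σⱼ NⱼSⱼ.
Σ NⱼSⱼ = 12740·545 + 4528·316 = 8.374148 × 10^6.
n_{B} = 1440·12740·545 / (8.374148 × 10^6) = 1194.0.

1194.0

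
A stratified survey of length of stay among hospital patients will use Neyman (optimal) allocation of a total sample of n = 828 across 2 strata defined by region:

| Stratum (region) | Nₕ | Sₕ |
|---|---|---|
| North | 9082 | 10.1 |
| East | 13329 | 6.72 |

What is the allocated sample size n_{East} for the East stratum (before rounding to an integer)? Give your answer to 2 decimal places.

Neyman allocation: nₕ = n·NₕSₕ / Σⱼ NⱼSⱼ.
Σ NⱼSⱼ = 9082·10.1 + 13329·6.72 = 181299.08.
n_{East} = 828·13329·6.72 / 181299.08 = 409.07.

409.07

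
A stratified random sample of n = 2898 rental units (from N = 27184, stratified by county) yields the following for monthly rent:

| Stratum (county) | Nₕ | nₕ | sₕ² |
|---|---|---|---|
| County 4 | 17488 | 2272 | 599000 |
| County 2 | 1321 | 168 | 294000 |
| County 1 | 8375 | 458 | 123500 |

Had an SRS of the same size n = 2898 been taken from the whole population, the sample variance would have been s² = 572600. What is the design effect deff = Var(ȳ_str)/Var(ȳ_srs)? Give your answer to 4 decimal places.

Var(ȳ_str) = Σ Wₕ²(1−fₕ)sₕ²/nₕ with Wₕ = Nₕ/27184:
  County 4: (17488/27184)²·(1−2272/17488)·599000/2272 = 94.936325
  County 2: (1321/27184)²·(1−168/1321)·294000/168 = 3.6069776
  County 1: (8375/27184)²·(1−458/8375)·123500/458 = 24.194699
  → Var(ȳ_str) = 122.738.
Var(ȳ_srs) = (1 − 2898/27184)·572600/2898 = 176.52068.
deff = 122.738 / 176.52068 = 0.6953.

0.6953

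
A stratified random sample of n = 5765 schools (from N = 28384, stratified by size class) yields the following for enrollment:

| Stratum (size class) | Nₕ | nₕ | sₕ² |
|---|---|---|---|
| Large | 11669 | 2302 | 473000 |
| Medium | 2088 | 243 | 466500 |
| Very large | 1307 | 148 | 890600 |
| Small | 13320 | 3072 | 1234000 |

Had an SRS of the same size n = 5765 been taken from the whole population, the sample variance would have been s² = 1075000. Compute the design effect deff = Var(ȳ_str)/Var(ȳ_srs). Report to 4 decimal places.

Var(ȳ_str) = Σ Wₕ²(1−fₕ)sₕ²/nₕ with Wₕ = Nₕ/28384:
  Large: (11669/28384)²·(1−2302/11669)·473000/2302 = 27.876791
  Medium: (2088/28384)²·(1−243/2088)·466500/243 = 9.1796272
  Very large: (1307/28384)²·(1−148/1307)·890600/148 = 11.314433
  Small: (13320/28384)²·(1−3072/13320)·1234000/3072 = 68.05971
  → Var(ȳ_str) = 116.43056.
Var(ȳ_srs) = (1 − 5765/28384)·1075000/5765 = 148.59663.
deff = 116.43056 / 148.59663 = 0.7835.

0.7835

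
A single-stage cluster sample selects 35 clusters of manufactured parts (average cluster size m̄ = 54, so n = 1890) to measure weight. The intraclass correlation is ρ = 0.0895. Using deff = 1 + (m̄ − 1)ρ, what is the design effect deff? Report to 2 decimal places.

5.74

deff = 1 + (54 − 1)·0.0895 = 1 + 4.7435 = 5.7435.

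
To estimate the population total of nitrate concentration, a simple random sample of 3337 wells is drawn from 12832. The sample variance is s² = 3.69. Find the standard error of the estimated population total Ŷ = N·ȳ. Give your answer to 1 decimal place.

Var(Ŷ) = N²·Var(ȳ) = N²·(1 − n/N)·s²/n.
f = 3337/12832 = 0.26005299; Var(ȳ) = 0.73994701·3.69/3337 = 8.1822129 × 10^-4.
Var(Ŷ) = 12832² · (8.1822129 × 10^-4) = 134728.5.
SE(Ŷ) = √(134728.5) = 367.1.

367.1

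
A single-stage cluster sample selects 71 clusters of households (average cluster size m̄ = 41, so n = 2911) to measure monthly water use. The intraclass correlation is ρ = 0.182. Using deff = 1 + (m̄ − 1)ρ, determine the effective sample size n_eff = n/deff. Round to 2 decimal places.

deff = 1 + (41 − 1)·0.182 = 1 + 7.28 = 8.28.
n_eff = 2911 / 8.28 = 351.57.

351.57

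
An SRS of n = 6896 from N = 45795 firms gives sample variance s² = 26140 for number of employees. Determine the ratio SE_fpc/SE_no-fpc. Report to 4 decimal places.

f = n/N = 6896/45795 = 0.15058412.
SE_no-fpc = √(s²/n) = 1.9469472; SE_fpc = √((1−f)s²/n) = 1.7943797.
Ratio = √(1−f) = 0.92163761.

0.9216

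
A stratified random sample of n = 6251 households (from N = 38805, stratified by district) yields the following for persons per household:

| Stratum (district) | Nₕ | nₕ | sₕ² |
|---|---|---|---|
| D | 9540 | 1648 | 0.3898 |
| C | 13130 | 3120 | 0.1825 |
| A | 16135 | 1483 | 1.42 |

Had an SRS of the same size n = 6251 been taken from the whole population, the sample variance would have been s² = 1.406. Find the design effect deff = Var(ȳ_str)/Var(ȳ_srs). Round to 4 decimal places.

Var(ȳ_str) = Σ Wₕ²(1−fₕ)sₕ²/nₕ with Wₕ = Nₕ/38805:
  D: (9540/38805)²·(1−1648/9540)·0.3898/1648 = 1.1826186 × 10^-5
  C: (13130/38805)²·(1−3120/13130)·0.1825/3120 = 5.1054227 × 10^-6
  A: (16135/38805)²·(1−1483/16135)·1.42/1483 = 1.5032724 × 10^-4
  → Var(ȳ_str) = 1.6725885 × 10^-4.
Var(ȳ_srs) = (1 − 6251/38805)·1.406/6251 = 1.8869157 × 10^-4.
deff = (1.6725885 × 10^-4) / (1.8869157 × 10^-4) = 0.8864.

0.8864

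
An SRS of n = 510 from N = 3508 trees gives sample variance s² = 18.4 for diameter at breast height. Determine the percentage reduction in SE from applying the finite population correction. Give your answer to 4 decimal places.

7.5544

f = n/N = 510/3508 = 0.14538198.
SE_no-fpc = √(s²/n) = 0.18994323; SE_fpc = √((1−f)s²/n) = 0.17559407.
Ratio = √(1−f) = 0.92445552. Reduction = 100·(1 − 0.92445552) = 7.5544%.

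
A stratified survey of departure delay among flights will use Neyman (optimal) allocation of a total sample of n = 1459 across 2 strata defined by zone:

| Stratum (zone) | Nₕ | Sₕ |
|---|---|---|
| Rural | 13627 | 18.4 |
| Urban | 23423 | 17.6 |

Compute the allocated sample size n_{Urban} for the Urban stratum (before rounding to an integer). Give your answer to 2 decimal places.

907.21

Neyman allocation: nₕ = n·NₕSₕ / Σⱼ NⱼSⱼ.
Σ NⱼSⱼ = 13627·18.4 + 23423·17.6 = 662981.6.
n_{Urban} = 1459·23423·17.6 / 662981.6 = 907.21.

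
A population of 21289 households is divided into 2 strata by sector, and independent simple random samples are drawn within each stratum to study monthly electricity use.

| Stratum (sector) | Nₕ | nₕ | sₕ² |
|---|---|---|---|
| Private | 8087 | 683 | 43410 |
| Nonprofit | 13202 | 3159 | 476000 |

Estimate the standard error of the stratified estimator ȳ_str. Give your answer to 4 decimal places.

Var(ȳ_str) = Σₕ Wₕ²(1 − fₕ)sₕ²/nₕ with Wₕ = Nₕ/N, N = 21289.
Private: Wₕ = 0.37986754; term = 0.37986754²·(1 − 0.08445654)·43410/683 = 8.396773.
Nonprofit: Wₕ = 0.62013246; term = 0.62013246²·(1 − 0.23928193)·476000/3159 = 44.080853.
Sum = 52.477626.
SE = √(52.477626) = 7.2441.

7.2441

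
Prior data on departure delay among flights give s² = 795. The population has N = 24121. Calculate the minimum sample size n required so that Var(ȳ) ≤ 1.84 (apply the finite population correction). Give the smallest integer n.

Without fpc, n₀ = s²/D = 795/1.84 = 432.0652.
With fpc, (1 − n/N)·s²/n ≤ D requires n ≥ n₀/(1 + n₀/N) = 432.0652/(1 + 432.0652/24121) = 424.4621.
Rounding up, n = 425.

425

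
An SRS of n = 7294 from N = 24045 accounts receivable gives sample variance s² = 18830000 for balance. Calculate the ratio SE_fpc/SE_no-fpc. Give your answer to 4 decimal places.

f = n/N = 7294/24045 = 0.30334789.
SE_no-fpc = √(s²/n) = 50.809191; SE_fpc = √((1−f)s²/n) = 42.408241.
Ratio = √(1−f) = 0.83465688.

0.8347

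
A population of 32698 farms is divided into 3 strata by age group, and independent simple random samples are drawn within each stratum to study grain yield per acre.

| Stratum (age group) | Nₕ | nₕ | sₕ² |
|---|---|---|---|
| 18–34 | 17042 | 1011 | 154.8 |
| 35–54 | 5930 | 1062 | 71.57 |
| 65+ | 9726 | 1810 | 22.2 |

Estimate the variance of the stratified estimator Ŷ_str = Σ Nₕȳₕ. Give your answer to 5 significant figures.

4.4721 × 10^7

Var(Ŷ_str) = Σₕ Nₕ²(1 − fₕ)sₕ²/nₕ.
18–34: 17042²·(1 − 1011/17042)·154.8/1011 = 4.1831263 × 10^7.
35–54: 5930²·(1 − 1062/5930)·71.57/1062 = 1.9454128 × 10^6.
65+: 9726²·(1 − 1810/9726)·22.2/1810 = 944309.7.
Sum = 4.4720986 × 10^7.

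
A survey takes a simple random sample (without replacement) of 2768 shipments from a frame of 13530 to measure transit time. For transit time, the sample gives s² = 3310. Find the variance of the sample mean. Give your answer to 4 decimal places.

0.9512

Under SRS without replacement, Var(ȳ) = (1 − f)·s²/n with f = n/N = 2768/13530 = 0.20458241.
Var(ȳ) = (1 − 0.20458241)·3310/2768 = 0.79541759·1.1958092 = 0.95116771.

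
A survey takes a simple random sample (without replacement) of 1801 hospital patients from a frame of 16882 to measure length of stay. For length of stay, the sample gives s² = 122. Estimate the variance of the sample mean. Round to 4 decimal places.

0.0605

Under SRS without replacement, Var(ȳ) = (1 − f)·s²/n with f = n/N = 1801/16882 = 0.10668167.
Var(ȳ) = (1 − 0.10668167)·122/1801 = 0.89331833·0.067740144 = 0.060513512.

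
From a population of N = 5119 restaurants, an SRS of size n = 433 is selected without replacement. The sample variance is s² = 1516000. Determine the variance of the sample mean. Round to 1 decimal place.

Under SRS without replacement, Var(ȳ) = (1 − f)·s²/n with f = n/N = 433/5119 = 0.08458683.
Var(ȳ) = (1 − 0.08458683)·1516000/433 = 0.91541317·3501.1547 = 3205.0031.

3205.0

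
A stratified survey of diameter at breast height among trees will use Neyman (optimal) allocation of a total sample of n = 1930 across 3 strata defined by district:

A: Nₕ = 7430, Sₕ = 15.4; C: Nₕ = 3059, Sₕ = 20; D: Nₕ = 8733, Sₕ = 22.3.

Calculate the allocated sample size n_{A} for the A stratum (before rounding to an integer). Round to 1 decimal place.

596.3

Neyman allocation: nₕ = n·NₕSₕ / Σⱼ NⱼSⱼ.
Σ NⱼSⱼ = 7430·15.4 + 3059·20 + 8733·22.3 = 370347.9.
n_{A} = 1930·7430·15.4 / 370347.9 = 596.3.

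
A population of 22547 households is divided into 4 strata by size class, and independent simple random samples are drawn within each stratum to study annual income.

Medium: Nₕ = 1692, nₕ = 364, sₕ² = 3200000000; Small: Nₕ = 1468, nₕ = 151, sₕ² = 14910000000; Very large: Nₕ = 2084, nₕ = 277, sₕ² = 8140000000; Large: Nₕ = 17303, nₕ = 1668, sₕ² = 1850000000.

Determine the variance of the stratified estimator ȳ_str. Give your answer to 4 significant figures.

1.222 × 10^6

Var(ȳ_str) = Σₕ Wₕ²(1 − fₕ)sₕ²/nₕ with Wₕ = Nₕ/N, N = 22547.
Medium: Wₕ = 0.07504324; term = 0.07504324²·(1 − 0.21513002)·3200000000/364 = 38857.021.
Small: Wₕ = 0.06510844; term = 0.06510844²·(1 − 0.10286104)·14910000000/151 = 375521.66.
Very large: Wₕ = 0.09242915; term = 0.09242915²·(1 − 0.13291747)·8140000000/277 = 217682.23.
Large: Wₕ = 0.76741917; term = 0.76741917²·(1 − 0.09639947)·1850000000/1668 = 590224.79.
Sum = 1.2222857 × 10^6.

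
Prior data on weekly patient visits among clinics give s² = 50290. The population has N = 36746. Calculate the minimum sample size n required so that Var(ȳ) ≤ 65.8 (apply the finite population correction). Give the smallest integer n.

749

Without fpc, n₀ = s²/D = 50290/65.8 = 764.2857.
With fpc, (1 − n/N)·s²/n ≤ D requires n ≥ n₀/(1 + n₀/N) = 764.2857/(1 + 764.2857/36746) = 748.7131.
Rounding up, n = 749.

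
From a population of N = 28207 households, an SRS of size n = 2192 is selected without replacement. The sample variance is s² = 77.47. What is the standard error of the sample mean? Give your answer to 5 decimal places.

Under SRS without replacement, Var(ȳ) = (1 − f)·s²/n with f = n/N = 2192/28207 = 0.07771121.
Var(ȳ) = (1 − 0.07771121)·77.47/2192 = 0.92228879·0.035342153 = 0.032595672.
SE(ȳ) = √(0.032595672) = 0.18054.

0.18054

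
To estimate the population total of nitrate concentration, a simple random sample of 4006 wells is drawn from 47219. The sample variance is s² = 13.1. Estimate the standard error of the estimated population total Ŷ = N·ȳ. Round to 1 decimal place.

2583.1

Var(Ŷ) = N²·Var(ȳ) = N²·(1 − n/N)·s²/n.
f = 4006/47219 = 0.08483873; Var(ȳ) = 0.91516127·13.1/4006 = 0.0029926642.
Var(Ŷ) = 47219² · 0.0029926642 = 6.6725457 × 10^6.
SE(Ŷ) = √(6.6725457 × 10^6) = 2583.1.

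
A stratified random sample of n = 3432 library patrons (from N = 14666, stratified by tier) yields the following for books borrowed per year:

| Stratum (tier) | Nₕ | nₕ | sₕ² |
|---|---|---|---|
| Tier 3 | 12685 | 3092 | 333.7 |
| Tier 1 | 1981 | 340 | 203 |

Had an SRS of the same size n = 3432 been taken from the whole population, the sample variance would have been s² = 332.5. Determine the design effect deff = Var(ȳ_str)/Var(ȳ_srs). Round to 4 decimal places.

Var(ȳ_str) = Σ Wₕ²(1−fₕ)sₕ²/nₕ with Wₕ = Nₕ/14666:
  Tier 3: (12685/14666)²·(1−3092/12685)·333.7/3092 = 0.061057396
  Tier 1: (1981/14666)²·(1−340/1981)·203/340 = 0.009023745
  → Var(ȳ_str) = 0.070081141.
Var(ȳ_srs) = (1 − 3432/14666)·332.5/3432 = 0.074210799.
deff = 0.070081141 / 0.074210799 = 0.9444.

0.9444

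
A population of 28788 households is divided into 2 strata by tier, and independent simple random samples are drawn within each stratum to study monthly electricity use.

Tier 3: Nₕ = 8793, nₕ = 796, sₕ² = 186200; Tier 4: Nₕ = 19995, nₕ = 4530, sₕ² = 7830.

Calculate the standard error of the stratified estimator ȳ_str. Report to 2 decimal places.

4.53

Var(ȳ_str) = Σₕ Wₕ²(1 − fₕ)sₕ²/nₕ with Wₕ = Nₕ/N, N = 28788.
Tier 3: Wₕ = 0.30543977; term = 0.30543977²·(1 − 0.09052656)·186200/796 = 19.84759.
Tier 4: Wₕ = 0.69456023; term = 0.69456023²·(1 − 0.22655664)·7830/4530 = 0.644929.
Sum = 20.492519.
SE = √(20.492519) = 4.53.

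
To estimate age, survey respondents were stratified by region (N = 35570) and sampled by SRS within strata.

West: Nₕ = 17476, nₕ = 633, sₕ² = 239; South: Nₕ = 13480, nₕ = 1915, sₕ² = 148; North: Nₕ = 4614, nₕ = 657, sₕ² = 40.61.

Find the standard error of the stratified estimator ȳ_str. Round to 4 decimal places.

Var(ȳ_str) = Σₕ Wₕ²(1 − fₕ)sₕ²/nₕ with Wₕ = Nₕ/N, N = 35570.
West: Wₕ = 0.49131290; term = 0.49131290²·(1 − 0.03622110)·239/633 = 0.087839114.
South: Wₕ = 0.37897104; term = 0.37897104²·(1 − 0.14206231)·148/1915 = 0.0095227139.
North: Wₕ = 0.12971605; term = 0.12971605²·(1 − 0.14239272)·40.61/657 = 8.919562 × 10^-4.
Sum = 0.098253784.
SE = √(0.098253784) = 0.3135.

0.3135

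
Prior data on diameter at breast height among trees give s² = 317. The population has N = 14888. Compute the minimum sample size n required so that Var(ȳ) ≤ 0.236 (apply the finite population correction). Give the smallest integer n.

1233

Without fpc, n₀ = s²/D = 317/0.236 = 1343.2203.
With fpc, (1 − n/N)·s²/n ≤ D requires n ≥ n₀/(1 + n₀/N) = 1343.2203/(1 + 1343.2203/14888) = 1232.0616.
Rounding up, n = 1233.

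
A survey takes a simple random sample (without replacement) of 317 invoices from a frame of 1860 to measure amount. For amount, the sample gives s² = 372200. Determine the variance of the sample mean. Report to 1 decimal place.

974.0

Under SRS without replacement, Var(ȳ) = (1 − f)·s²/n with f = n/N = 317/1860 = 0.17043011.
Var(ȳ) = (1 − 0.17043011)·372200/317 = 0.82956989·1174.1325 = 974.02497.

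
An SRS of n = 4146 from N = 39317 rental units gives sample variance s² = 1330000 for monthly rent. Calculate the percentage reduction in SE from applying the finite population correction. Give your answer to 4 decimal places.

5.4194

f = n/N = 4146/39317 = 0.10545057.
SE_no-fpc = √(s²/n) = 17.910643; SE_fpc = √((1−f)s²/n) = 16.939998.
Ratio = √(1−f) = 0.94580623. Reduction = 100·(1 − 0.94580623) = 5.4194%.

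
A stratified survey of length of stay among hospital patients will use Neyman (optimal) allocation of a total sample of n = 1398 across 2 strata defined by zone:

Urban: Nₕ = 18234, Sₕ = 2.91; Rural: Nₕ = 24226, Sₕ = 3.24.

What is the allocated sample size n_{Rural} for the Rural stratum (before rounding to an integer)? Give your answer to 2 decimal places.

834.13

Neyman allocation: nₕ = n·NₕSₕ / Σⱼ NⱼSⱼ.
Σ NⱼSⱼ = 18234·2.91 + 24226·3.24 = 131553.18.
n_{Rural} = 1398·24226·3.24 / 131553.18 = 834.13.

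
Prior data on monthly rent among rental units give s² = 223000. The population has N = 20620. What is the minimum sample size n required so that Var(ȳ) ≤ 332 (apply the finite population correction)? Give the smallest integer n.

651

Without fpc, n₀ = s²/D = 223000/332 = 671.6867.
With fpc, (1 − n/N)·s²/n ≤ D requires n ≥ n₀/(1 + n₀/N) = 671.6867/(1 + 671.6867/20620) = 650.4971.
Rounding up, n = 651.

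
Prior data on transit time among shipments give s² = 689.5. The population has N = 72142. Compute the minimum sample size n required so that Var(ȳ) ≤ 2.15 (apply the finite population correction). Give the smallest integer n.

320

Without fpc, n₀ = s²/D = 689.5/2.15 = 320.6977.
With fpc, (1 − n/N)·s²/n ≤ D requires n ≥ n₀/(1 + n₀/N) = 320.6977/(1 + 320.6977/72142) = 319.2784.
Rounding up, n = 320.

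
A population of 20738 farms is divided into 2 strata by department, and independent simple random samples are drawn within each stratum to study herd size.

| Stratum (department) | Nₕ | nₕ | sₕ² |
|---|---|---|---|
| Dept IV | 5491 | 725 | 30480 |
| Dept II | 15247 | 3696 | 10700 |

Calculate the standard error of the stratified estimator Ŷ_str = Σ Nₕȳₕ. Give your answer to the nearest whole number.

40126

Var(Ŷ_str) = Σₕ Nₕ²(1 − fₕ)sₕ²/nₕ.
Dept IV: 5491²·(1 − 725/5491)·30480/725 = 1.1002274 × 10^9.
Dept II: 15247²·(1 − 3696/15247)·10700/3696 = 5.098657 × 10^8.
Sum = 1.6100931 × 10^9.
SE = √(1.6100931 × 10^9) = 40126.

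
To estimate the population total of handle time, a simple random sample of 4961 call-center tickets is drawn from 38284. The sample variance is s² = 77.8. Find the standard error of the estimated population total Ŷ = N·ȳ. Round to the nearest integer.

Var(Ŷ) = N²·Var(ȳ) = N²·(1 − n/N)·s²/n.
f = 4961/38284 = 0.12958416; Var(ȳ) = 0.87041584·77.8/4961 = 0.013650142.
Var(Ŷ) = 38284² · 0.013650142 = 2.0006531 × 10^7.
SE(Ŷ) = √(2.0006531 × 10^7) = 4473.

4473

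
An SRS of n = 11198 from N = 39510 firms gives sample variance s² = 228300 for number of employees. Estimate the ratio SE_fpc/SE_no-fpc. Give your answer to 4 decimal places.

f = n/N = 11198/39510 = 0.28342192.
SE_no-fpc = √(s²/n) = 4.5152596; SE_fpc = √((1−f)s²/n) = 3.8222095.
Ratio = √(1−f) = 0.84650935.

0.8465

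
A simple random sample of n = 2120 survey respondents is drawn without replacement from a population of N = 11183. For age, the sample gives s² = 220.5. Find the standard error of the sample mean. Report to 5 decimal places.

Under SRS without replacement, Var(ȳ) = (1 − f)·s²/n with f = n/N = 2120/11183 = 0.18957346.
Var(ȳ) = (1 − 0.18957346)·220.5/2120 = 0.81042654·0.10400943 = 0.084292006.
SE(ȳ) = √(0.084292006) = 0.29033.

0.29033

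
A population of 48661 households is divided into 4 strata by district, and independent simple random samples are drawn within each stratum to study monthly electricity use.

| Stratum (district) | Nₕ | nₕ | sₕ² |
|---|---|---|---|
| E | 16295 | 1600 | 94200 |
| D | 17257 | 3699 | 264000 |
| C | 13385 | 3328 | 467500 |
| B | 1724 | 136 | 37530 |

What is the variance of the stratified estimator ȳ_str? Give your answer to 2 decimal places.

Var(ȳ_str) = Σₕ Wₕ²(1 − fₕ)sₕ²/nₕ with Wₕ = Nₕ/N, N = 48661.
E: Wₕ = 0.33486776; term = 0.33486776²·(1 − 0.09818963)·94200/1600 = 5.9537805.
D: Wₕ = 0.35463718; term = 0.35463718²·(1 − 0.21434780)·264000/3699 = 7.0521.
C: Wₕ = 0.27506627; term = 0.27506627²·(1 − 0.24863653)·467500/3328 = 7.9858852.
B: Wₕ = 0.03542878; term = 0.03542878²·(1 − 0.07888631)·37530/136 = 0.31905485.
Sum = 21.310821.

21.31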